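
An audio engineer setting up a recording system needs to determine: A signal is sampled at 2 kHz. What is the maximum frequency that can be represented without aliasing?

The maximum frequency that can be represented without aliasing
is the Nyquist frequency: f_max = f_s / 2 = 2 kHz / 2 = 1 kHz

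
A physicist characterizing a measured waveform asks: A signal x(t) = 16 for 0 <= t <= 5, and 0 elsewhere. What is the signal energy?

Energy = integral of |x(t)|^2 dt over the signal duration
= 16^2 * 5 = 256 * 5 = 1280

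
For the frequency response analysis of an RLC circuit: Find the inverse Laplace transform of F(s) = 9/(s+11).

Standard pair: k/(s+a) <-> k*e^(-at)*u(t)
With k=9, a=11: f(t) = 9*e^(-11t)*u(t)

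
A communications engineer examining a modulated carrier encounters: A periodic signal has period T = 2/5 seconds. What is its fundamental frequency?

The fundamental frequency is the reciprocal of the period.
f = 1/T = 1/(2/5) = 5/2 Hz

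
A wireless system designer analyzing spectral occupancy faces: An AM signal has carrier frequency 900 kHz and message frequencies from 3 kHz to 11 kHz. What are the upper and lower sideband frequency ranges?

Upper sideband (USB) = fc + [fm_low, fm_high] = 900 + [3, 11] = [903, 911] kHz
Lower sideband (LSB) = fc - [fm_high, fm_low] = 900 - [11, 3] = [889, 897] kHz
Total occupied spectrum: 889 kHz to 911 kHz (plus carrier at 900 kHz)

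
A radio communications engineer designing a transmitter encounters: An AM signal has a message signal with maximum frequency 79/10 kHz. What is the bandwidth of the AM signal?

In AM (double-sideband), the bandwidth is twice the message frequency.
BW = 2 * f_m = 2 * 79/10 kHz = 79/5 kHz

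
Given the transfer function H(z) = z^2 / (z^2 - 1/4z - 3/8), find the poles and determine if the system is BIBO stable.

Poles are roots of the denominator: z^2 - 1/4z - 3/8 = 0.
Quadratic formula: z = [-(-1/4) +/- sqrt((-1/4)^2 - 4*(-3/8))] / 2
Discriminant = 1/16 + 3/2 = 25/16; sqrt = 5/4.
z = (1/4 +/- 5/4) / 2 => z = 3/4 or z = -1/2.
|p1| = 1/2, |p2| = 3/4.
For BIBO stability, all poles must lie inside the unit circle (|p| < 1).
System is STABLE since both |p| < 1.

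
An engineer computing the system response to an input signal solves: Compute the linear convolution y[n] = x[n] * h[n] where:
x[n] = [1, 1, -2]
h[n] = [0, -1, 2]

y[n] = sum_k x[k]*h[n-k]. Output length = len(x) + len(h) - 1 = 3 + 3 - 1 = 5.
y[0] = 1*0 = 0
y[1] = 1*0 + 1*-1 = -1
y[2] = -2*0 + 1*-1 + 1*2 = 1
y[3] = -2*-1 + 1*2 = 4
y[4] = -2*2 = -4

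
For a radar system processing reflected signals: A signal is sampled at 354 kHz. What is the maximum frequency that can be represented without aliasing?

The maximum frequency that can be represented without aliasing
is the Nyquist frequency: f_max = f_s / 2 = 354 kHz / 2 = 177 kHz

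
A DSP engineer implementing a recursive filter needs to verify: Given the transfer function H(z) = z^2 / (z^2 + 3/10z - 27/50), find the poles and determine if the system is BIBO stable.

Poles are roots of the denominator: z^2 + 3/10z - 27/50 = 0.
Quadratic formula: z = [-(3/10) +/- sqrt((3/10)^2 - 4*(-27/50))] / 2
Discriminant = 9/100 + 54/25 = 9/4; sqrt = 3/2.
z = (-3/10 +/- 3/2) / 2 => z = 3/5 or z = -9/10.
|p1| = 9/10, |p2| = 3/5.
For BIBO stability, all poles must lie inside the unit circle (|p| < 1).
System is STABLE since both |p| < 1.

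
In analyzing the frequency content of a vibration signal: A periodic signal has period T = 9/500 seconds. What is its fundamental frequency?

The fundamental frequency is the reciprocal of the period.
f = 1/T = 1/(9/500) = 500/9 Hz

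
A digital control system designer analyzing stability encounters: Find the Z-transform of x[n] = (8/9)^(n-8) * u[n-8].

Time-shifting property: if X(z) = Z{x[n]}, then Z{x[n-d]} = z^(-d) * X(z)
X(z) = z/(z - 8/9) for x[n] = (8/9)^n * u[n]
Z{x[n-8]} = z^(-8) * z/(z - 8/9) = z^(-7)/(z - 8/9)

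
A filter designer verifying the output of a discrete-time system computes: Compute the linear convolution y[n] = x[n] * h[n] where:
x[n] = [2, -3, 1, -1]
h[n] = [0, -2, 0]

y[n] = sum_k x[k]*h[n-k]. Output length = len(x) + len(h) - 1 = 4 + 3 - 1 = 6.
y[0] = 2*0 = 0
y[1] = -3*0 + 2*-2 = -4
y[2] = 1*0 + -3*-2 + 2*0 = 6
y[3] = -1*0 + 1*-2 + -3*0 = -2
y[4] = -1*-2 + 1*0 = 2
y[5] = -1*0 = 0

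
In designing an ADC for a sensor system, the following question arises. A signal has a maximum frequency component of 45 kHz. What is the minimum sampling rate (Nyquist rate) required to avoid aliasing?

By the Nyquist-Shannon sampling theorem,
the minimum sampling rate (Nyquist rate) must be at least 2 * f_max.
Nyquist rate = 2 * 45 kHz = 90 kHz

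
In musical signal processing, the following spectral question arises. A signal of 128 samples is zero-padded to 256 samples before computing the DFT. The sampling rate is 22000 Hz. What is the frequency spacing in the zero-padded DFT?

Original DFT: N = 128, resolution = f_s/N = 22000/128 = 1375/8 Hz
Zero-padded DFT: N = 256, resolution = f_s/N = 22000/256 = 1375/16 Hz
Zero-padding interpolates the spectrum (finer frequency grid)
but does NOT improve the true spectral resolution (ability to resolve close frequencies).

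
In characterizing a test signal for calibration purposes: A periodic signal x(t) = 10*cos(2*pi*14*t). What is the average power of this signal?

Average power of A*cos(wt) is A^2/2.
P = 10^2 / 2 = 100/2 = 50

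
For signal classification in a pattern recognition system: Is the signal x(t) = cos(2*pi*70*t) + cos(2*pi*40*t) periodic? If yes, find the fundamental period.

f1 = 70 Hz, f2 = 40 Hz
Period T1 = 1/70, T2 = 1/40
Ratio T1/T2 = 40/70, which is rational.
The signal is periodic with fundamental period T = 1/GCD(70,40) = 1/10 s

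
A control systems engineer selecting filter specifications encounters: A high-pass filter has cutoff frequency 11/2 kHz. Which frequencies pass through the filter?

A high-pass filter passes all frequencies above the cutoff frequency 11/2 kHz and attenuates lower frequencies.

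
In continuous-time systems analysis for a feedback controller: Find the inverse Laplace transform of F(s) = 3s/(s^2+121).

Standard pair: s/(s^2+w^2) <-> cos(wt)*u(t)
With k=3, w=11: f(t) = 3*cos(11t)*u(t)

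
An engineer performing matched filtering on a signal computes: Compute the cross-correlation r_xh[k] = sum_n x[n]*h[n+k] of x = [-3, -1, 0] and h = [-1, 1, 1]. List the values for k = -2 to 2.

Both sequences indexed from 0 and zero outside their support.
Lags with overlap: k = -2 to 2.
  r_xh[-2] = x[2]*h[0] = 0
  r_xh[-1] = x[1]*h[0] + x[2]*h[1] = 1
  r_xh[0] = x[0]*h[0] + x[1]*h[1] + x[2]*h[2] = 2
  r_xh[1] = x[0]*h[1] + x[1]*h[2] = -4
  r_xh[2] = x[0]*h[2] = -3
r_xh = [0, 1, 2, -4, -3] (for k = -2, ..., 2)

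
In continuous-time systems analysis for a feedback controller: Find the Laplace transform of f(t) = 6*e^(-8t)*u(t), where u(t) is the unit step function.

Standard Laplace transform pair:
e^(-at)*u(t) <-> 1/(s+a)
With a = 8: L{6*e^(-8t)*u(t)} = 6/(s+8), ROC: Re(s) > -8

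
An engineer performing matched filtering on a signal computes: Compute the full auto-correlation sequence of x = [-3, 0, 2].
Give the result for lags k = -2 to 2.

r_xx[k] = sum_m x[m]*x[m+k], indexed from 0, for k = -2 to 2:
  r_xx[-2] = x[2]*x[0] = -6
  r_xx[-1] = x[1]*x[0] + x[2]*x[1] = 0
  r_xx[0] = x[0]*x[0] + x[1]*x[1] + x[2]*x[2] = 13
  r_xx[1] = x[0]*x[1] + x[1]*x[2] = 0
  r_xx[2] = x[0]*x[2] = -6
r_xx = [-6, 0, 13, 0, -6]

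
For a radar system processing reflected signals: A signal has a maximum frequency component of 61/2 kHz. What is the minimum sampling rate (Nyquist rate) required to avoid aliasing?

By the Nyquist-Shannon sampling theorem,
the minimum sampling rate (Nyquist rate) must be at least 2 * f_max.
Nyquist rate = 2 * 61/2 kHz = 61 kHz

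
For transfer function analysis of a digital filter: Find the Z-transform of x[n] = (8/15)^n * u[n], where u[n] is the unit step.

The Z-transform of a^n * u[n] is z/(z-a) for |z| > |a|.
Here a = 8/15, so X(z) = z/(z - (8/15)) = 15z/(15z - 8)
ROC: |z| > 8/15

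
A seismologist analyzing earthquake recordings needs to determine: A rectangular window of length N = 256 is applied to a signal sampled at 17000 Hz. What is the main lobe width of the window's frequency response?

For a rectangular window of length N,
the main lobe width in frequency is 2*f_s/N.
= 2*17000/256 = 2125/16 Hz
This determines the minimum frequency separation for resolving two sinusoids.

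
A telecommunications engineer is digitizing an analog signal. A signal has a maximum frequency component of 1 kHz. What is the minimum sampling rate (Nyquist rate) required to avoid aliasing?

By the Nyquist-Shannon sampling theorem,
the minimum sampling rate (Nyquist rate) must be at least 2 * f_max.
Nyquist rate = 2 * 1 kHz = 2 kHz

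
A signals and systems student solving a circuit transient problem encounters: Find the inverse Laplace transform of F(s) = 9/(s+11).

Standard pair: k/(s+a) <-> k*e^(-at)*u(t)
With k=9, a=11: f(t) = 9*e^(-11t)*u(t)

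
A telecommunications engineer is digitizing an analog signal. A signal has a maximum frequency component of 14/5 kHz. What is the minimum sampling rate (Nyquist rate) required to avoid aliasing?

By the Nyquist-Shannon sampling theorem,
the minimum sampling rate (Nyquist rate) must be at least 2 * f_max.
Nyquist rate = 2 * 14/5 kHz = 28/5 kHz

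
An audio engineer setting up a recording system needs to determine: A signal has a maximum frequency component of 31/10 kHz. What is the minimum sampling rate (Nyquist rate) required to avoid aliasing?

By the Nyquist-Shannon sampling theorem,
the minimum sampling rate (Nyquist rate) must be at least 2 * f_max.
Nyquist rate = 2 * 31/10 kHz = 31/5 kHz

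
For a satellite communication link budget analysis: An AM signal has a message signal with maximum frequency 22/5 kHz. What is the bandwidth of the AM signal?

In AM (double-sideband), the bandwidth is twice the message frequency.
BW = 2 * f_m = 2 * 22/5 kHz = 44/5 kHz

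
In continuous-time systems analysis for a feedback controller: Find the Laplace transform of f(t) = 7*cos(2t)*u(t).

Standard pair: cos(wt)*u(t) <-> s/(s^2+w^2)
With w = 2: L{7*cos(2t)*u(t)} = 7s/(s^2+4)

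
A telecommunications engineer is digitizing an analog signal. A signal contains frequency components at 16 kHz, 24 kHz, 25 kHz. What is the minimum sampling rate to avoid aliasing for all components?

The highest frequency component is f_max = 25 kHz.
Nyquist rate = 2 * f_max = 2 * 25 kHz = 50 kHz.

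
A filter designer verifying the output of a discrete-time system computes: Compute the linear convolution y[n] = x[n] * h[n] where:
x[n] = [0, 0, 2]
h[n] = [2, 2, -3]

y[n] = sum_k x[k]*h[n-k]. Output length = len(x) + len(h) - 1 = 3 + 3 - 1 = 5.
y[0] = 0*2 = 0
y[1] = 0*2 + 0*2 = 0
y[2] = 2*2 + 0*2 + 0*-3 = 4
y[3] = 2*2 + 0*-3 = 4
y[4] = 2*-3 = -6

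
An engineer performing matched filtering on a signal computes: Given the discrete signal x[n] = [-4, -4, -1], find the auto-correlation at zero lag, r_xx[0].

The auto-correlation at zero lag r_xx[0] equals the signal energy.
r_xx[0] = sum of x[n]^2 = (-4)^2 + (-4)^2 + (-1)^2
= 16 + 16 + 1 = 33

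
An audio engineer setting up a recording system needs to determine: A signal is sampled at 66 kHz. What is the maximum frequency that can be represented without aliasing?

The maximum frequency that can be represented without aliasing
is the Nyquist frequency: f_max = f_s / 2 = 66 kHz / 2 = 33 kHz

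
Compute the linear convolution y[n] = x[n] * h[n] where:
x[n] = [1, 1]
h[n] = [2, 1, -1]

y[n] = sum_k x[k]*h[n-k]. Output length = len(x) + len(h) - 1 = 2 + 3 - 1 = 4.
y[0] = 1*2 = 2
y[1] = 1*2 + 1*1 = 3
y[2] = 1*1 + 1*-1 = 0
y[3] = 1*-1 = -1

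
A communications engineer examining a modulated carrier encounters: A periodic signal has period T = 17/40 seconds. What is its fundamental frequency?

The fundamental frequency is the reciprocal of the period.
f = 1/T = 1/(17/40) = 40/17 Hz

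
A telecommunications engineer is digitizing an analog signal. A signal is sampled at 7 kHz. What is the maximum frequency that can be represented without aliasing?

The maximum frequency that can be represented without aliasing
is the Nyquist frequency: f_max = f_s / 2 = 7 kHz / 2 = 7/2 kHz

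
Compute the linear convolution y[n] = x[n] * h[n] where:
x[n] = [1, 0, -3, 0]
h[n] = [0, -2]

y[n] = sum_k x[k]*h[n-k]. Output length = len(x) + len(h) - 1 = 4 + 2 - 1 = 5.
y[0] = 1*0 = 0
y[1] = 0*0 + 1*-2 = -2
y[2] = -3*0 + 0*-2 = 0
y[3] = 0*0 + -3*-2 = 6
y[4] = 0*-2 = 0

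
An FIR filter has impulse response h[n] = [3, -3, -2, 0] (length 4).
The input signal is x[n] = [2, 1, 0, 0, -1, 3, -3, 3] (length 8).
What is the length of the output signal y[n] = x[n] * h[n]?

For linear convolution, the output length is:
len(y) = len(x) + len(h) - 1 = 8 + 4 - 1 = 11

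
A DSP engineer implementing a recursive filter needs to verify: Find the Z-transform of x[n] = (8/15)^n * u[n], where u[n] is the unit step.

The Z-transform of a^n * u[n] is z/(z-a) for |z| > |a|.
Here a = 8/15, so X(z) = z/(z - (8/15)) = 15z/(15z - 8)
ROC: |z| > 8/15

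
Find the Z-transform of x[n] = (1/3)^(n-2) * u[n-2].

Time-shifting property: if X(z) = Z{x[n]}, then Z{x[n-d]} = z^(-d) * X(z)
X(z) = z/(z - 1/3) for x[n] = (1/3)^n * u[n]
Z{x[n-2]} = z^(-2) * z/(z - 1/3) = z^(-1)/(z - 1/3)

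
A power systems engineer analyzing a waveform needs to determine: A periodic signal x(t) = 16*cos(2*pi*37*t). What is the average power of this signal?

Average power of A*cos(wt) is A^2/2.
P = 16^2 / 2 = 256/2 = 128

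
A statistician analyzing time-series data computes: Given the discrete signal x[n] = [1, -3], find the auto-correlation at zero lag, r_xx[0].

The auto-correlation at zero lag r_xx[0] equals the signal energy.
r_xx[0] = sum of x[n]^2 = 1^2 + (-3)^2
= 1 + 9 = 10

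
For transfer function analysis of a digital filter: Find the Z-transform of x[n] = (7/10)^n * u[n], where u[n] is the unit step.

The Z-transform of a^n * u[n] is z/(z-a) for |z| > |a|.
Here a = 7/10, so X(z) = z/(z - (7/10)) = 10z/(10z - 7)
ROC: |z| > 7/10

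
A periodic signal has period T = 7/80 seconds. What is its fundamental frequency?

The fundamental frequency is the reciprocal of the period.
f = 1/T = 1/(7/80) = 80/7 Hz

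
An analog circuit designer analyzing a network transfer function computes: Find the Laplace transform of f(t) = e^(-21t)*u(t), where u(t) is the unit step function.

Standard Laplace transform pair:
e^(-at)*u(t) <-> 1/(s+a)
With a = 21: L{e^(-21t)*u(t)} = 1/(s+21), ROC: Re(s) > -21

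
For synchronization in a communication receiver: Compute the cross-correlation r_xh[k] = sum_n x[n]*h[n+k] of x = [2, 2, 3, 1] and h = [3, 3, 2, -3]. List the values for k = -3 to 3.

Both sequences indexed from 0 and zero outside their support.
Lags with overlap: k = -3 to 3.
  r_xh[-3] = x[3]*h[0] = 3
  r_xh[-2] = x[2]*h[0] + x[3]*h[1] = 12
  r_xh[-1] = x[1]*h[0] + x[2]*h[1] + x[3]*h[2] = 17
  r_xh[0] = x[0]*h[0] + x[1]*h[1] + x[2]*h[2] + x[3]*h[3] = 15
  r_xh[1] = x[0]*h[1] + x[1]*h[2] + x[2]*h[3] = 1
  r_xh[2] = x[0]*h[2] + x[1]*h[3] = -2
  r_xh[3] = x[0]*h[3] = -6
r_xh = [3, 12, 17, 15, 1, -2, -6] (for k = -3, ..., 3)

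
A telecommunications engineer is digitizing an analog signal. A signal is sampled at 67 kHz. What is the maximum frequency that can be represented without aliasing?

The maximum frequency that can be represented without aliasing
is the Nyquist frequency: f_max = f_s / 2 = 67 kHz / 2 = 67/2 kHz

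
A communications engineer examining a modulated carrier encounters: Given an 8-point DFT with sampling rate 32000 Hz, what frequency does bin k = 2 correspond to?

The frequency of DFT bin k is: f_k = k * f_s / N
f_2 = 2 * 32000 / 8 = 8000 Hz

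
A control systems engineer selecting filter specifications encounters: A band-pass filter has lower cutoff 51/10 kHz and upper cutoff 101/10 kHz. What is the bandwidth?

Bandwidth = f_high - f_low
= 101/10 kHz - 51/10 kHz = 5 kHz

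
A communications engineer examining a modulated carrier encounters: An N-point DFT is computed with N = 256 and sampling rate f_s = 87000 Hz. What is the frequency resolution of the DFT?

DFT frequency resolution = f_s / N
= 87000 / 256 = 10875/32 Hz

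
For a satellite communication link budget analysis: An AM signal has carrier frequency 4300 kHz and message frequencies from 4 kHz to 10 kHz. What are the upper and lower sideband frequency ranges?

Upper sideband (USB) = fc + [fm_low, fm_high] = 4300 + [4, 10] = [4304, 4310] kHz
Lower sideband (LSB) = fc - [fm_high, fm_low] = 4300 - [10, 4] = [4290, 4296] kHz
Total occupied spectrum: 4290 kHz to 4310 kHz (plus carrier at 4300 kHz)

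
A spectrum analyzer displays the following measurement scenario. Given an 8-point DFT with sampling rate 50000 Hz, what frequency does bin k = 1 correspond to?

The frequency of DFT bin k is: f_k = k * f_s / N
f_1 = 1 * 50000 / 8 = 6250 Hz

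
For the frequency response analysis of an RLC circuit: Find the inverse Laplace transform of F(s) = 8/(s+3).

Standard pair: k/(s+a) <-> k*e^(-at)*u(t)
With k=8, a=3: f(t) = 8*e^(-3t)*u(t)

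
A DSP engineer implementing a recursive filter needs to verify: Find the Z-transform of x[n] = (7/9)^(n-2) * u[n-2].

Time-shifting property: if X(z) = Z{x[n]}, then Z{x[n-d]} = z^(-d) * X(z)
X(z) = z/(z - 7/9) for x[n] = (7/9)^n * u[n]
Z{x[n-2]} = z^(-2) * z/(z - 7/9) = z^(-1)/(z - 7/9)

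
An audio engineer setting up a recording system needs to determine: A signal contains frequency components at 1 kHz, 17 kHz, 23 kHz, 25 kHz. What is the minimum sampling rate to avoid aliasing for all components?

The highest frequency component is f_max = 25 kHz.
Nyquist rate = 2 * f_max = 2 * 25 kHz = 50 kHz.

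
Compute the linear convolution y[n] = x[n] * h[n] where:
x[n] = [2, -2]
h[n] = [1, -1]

y[n] = sum_k x[k]*h[n-k]. Output length = len(x) + len(h) - 1 = 2 + 2 - 1 = 3.
y[0] = 2*1 = 2
y[1] = -2*1 + 2*-1 = -4
y[2] = -2*-1 = 2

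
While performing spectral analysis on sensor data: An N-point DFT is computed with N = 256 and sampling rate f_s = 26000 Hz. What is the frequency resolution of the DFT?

DFT frequency resolution = f_s / N
= 26000 / 256 = 1625/16 Hz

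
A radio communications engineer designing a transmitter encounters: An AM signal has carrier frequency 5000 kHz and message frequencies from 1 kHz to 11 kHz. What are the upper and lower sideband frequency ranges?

Upper sideband (USB) = fc + [fm_low, fm_high] = 5000 + [1, 11] = [5001, 5011] kHz
Lower sideband (LSB) = fc - [fm_high, fm_low] = 5000 - [11, 1] = [4989, 4999] kHz
Total occupied spectrum: 4989 kHz to 5011 kHz (plus carrier at 5000 kHz)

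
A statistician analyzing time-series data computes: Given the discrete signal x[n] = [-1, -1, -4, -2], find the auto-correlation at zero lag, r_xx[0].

The auto-correlation at zero lag r_xx[0] equals the signal energy.
r_xx[0] = sum of x[n]^2 = (-1)^2 + (-1)^2 + (-4)^2 + (-2)^2
= 1 + 1 + 16 + 4 = 22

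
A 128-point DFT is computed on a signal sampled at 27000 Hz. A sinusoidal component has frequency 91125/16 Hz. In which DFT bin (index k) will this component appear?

DFT frequency resolution = f_s/N = 27000/128 = 3375/16 Hz
Bin index k = f_signal / resolution = 91125/16 / 3375/16 = 27
The signal frequency 91125/16 Hz falls in DFT bin k = 27.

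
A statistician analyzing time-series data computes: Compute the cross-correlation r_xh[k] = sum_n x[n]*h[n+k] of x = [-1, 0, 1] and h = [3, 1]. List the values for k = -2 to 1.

Both sequences indexed from 0 and zero outside their support.
Lags with overlap: k = -2 to 1.
  r_xh[-2] = x[2]*h[0] = 3
  r_xh[-1] = x[1]*h[0] + x[2]*h[1] = 1
  r_xh[0] = x[0]*h[0] + x[1]*h[1] = -3
  r_xh[1] = x[0]*h[1] = -1
r_xh = [3, 1, -3, -1] (for k = -2, ..., 1)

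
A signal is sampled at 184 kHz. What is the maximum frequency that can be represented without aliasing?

The maximum frequency that can be represented without aliasing
is the Nyquist frequency: f_max = f_s / 2 = 184 kHz / 2 = 92 kHz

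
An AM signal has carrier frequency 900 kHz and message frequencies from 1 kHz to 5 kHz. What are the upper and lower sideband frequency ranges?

Upper sideband (USB) = fc + [fm_low, fm_high] = 900 + [1, 5] = [901, 905] kHz
Lower sideband (LSB) = fc - [fm_high, fm_low] = 900 - [5, 1] = [895, 899] kHz
Total occupied spectrum: 895 kHz to 905 kHz (plus carrier at 900 kHz)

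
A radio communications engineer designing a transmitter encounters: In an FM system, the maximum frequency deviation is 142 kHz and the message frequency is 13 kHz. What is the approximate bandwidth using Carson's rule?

Carson's rule: BW = 2*(delta_f + f_m)
= 2*(142 + 13) kHz = 310 kHz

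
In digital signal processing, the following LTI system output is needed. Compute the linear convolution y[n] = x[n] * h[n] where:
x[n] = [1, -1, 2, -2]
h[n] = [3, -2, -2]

y[n] = sum_k x[k]*h[n-k]. Output length = len(x) + len(h) - 1 = 4 + 3 - 1 = 6.
y[0] = 1*3 = 3
y[1] = -1*3 + 1*-2 = -5
y[2] = 2*3 + -1*-2 + 1*-2 = 6
y[3] = -2*3 + 2*-2 + -1*-2 = -8
y[4] = -2*-2 + 2*-2 = 0
y[5] = -2*-2 = 4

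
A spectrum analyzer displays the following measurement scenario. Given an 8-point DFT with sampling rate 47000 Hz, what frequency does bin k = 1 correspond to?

The frequency of DFT bin k is: f_k = k * f_s / N
f_1 = 1 * 47000 / 8 = 5875 Hz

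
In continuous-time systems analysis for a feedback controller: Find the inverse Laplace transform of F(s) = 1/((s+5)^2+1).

Standard pair: w/((s+a)^2+w^2) <-> e^(-at)*sin(wt)*u(t)
With a=5, w=1: f(t) = e^(-5t)*sin(t)*u(t)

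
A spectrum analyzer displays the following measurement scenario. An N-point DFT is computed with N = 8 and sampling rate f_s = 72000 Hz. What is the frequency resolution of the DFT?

DFT frequency resolution = f_s / N
= 72000 / 8 = 9000 Hz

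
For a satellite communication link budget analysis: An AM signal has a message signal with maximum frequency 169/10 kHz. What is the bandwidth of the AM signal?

In AM (double-sideband), the bandwidth is twice the message frequency.
BW = 2 * f_m = 2 * 169/10 kHz = 169/5 kHz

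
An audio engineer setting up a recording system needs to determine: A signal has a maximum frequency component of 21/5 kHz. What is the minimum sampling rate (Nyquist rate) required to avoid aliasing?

By the Nyquist-Shannon sampling theorem,
the minimum sampling rate (Nyquist rate) must be at least 2 * f_max.
Nyquist rate = 2 * 21/5 kHz = 42/5 kHz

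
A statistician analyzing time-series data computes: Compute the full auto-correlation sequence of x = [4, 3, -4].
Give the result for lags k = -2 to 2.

r_xx[k] = sum_m x[m]*x[m+k], indexed from 0, for k = -2 to 2:
  r_xx[-2] = x[2]*x[0] = -16
  r_xx[-1] = x[1]*x[0] + x[2]*x[1] = 0
  r_xx[0] = x[0]*x[0] + x[1]*x[1] + x[2]*x[2] = 41
  r_xx[1] = x[0]*x[1] + x[1]*x[2] = 0
  r_xx[2] = x[0]*x[2] = -16
r_xx = [-16, 0, 41, 0, -16]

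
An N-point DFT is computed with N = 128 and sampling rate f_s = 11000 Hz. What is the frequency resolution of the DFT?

DFT frequency resolution = f_s / N
= 11000 / 128 = 1375/16 Hz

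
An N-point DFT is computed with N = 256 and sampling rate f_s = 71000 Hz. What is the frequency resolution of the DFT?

DFT frequency resolution = f_s / N
= 71000 / 256 = 8875/32 Hz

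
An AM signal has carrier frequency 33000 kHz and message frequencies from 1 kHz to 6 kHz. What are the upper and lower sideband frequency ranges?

Upper sideband (USB) = fc + [fm_low, fm_high] = 33000 + [1, 6] = [33001, 33006] kHz
Lower sideband (LSB) = fc - [fm_high, fm_low] = 33000 - [6, 1] = [32994, 32999] kHz
Total occupied spectrum: 32994 kHz to 33006 kHz (plus carrier at 33000 kHz)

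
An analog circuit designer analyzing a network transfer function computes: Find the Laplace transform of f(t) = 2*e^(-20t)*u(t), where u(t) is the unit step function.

Standard Laplace transform pair:
e^(-at)*u(t) <-> 1/(s+a)
With a = 20: L{2*e^(-20t)*u(t)} = 2/(s+20), ROC: Re(s) > -20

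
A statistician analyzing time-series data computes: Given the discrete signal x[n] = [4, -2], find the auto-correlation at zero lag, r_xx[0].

The auto-correlation at zero lag r_xx[0] equals the signal energy.
r_xx[0] = sum of x[n]^2 = 4^2 + (-2)^2
= 16 + 4 = 20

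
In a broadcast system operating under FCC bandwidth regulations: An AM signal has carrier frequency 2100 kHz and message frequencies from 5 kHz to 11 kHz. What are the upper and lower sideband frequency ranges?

Upper sideband (USB) = fc + [fm_low, fm_high] = 2100 + [5, 11] = [2105, 2111] kHz
Lower sideband (LSB) = fc - [fm_high, fm_low] = 2100 - [11, 5] = [2089, 2095] kHz
Total occupied spectrum: 2089 kHz to 2111 kHz (plus carrier at 2100 kHz)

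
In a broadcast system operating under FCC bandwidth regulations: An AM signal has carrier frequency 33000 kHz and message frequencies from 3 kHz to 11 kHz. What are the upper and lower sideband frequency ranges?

Upper sideband (USB) = fc + [fm_low, fm_high] = 33000 + [3, 11] = [33003, 33011] kHz
Lower sideband (LSB) = fc - [fm_high, fm_low] = 33000 - [11, 3] = [32989, 32997] kHz
Total occupied spectrum: 32989 kHz to 33011 kHz (plus carrier at 33000 kHz)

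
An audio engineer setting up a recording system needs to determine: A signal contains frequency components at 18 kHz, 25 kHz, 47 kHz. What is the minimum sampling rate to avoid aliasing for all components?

The highest frequency component is f_max = 47 kHz.
Nyquist rate = 2 * f_max = 2 * 47 kHz = 94 kHz.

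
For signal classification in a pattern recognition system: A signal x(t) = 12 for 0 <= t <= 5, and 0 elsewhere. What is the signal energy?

Energy = integral of |x(t)|^2 dt over the signal duration
= 12^2 * 5 = 144 * 5 = 720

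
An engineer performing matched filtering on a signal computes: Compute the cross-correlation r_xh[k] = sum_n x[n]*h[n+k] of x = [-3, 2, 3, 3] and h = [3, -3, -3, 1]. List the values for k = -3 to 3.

Both sequences indexed from 0 and zero outside their support.
Lags with overlap: k = -3 to 3.
  r_xh[-3] = x[3]*h[0] = 9
  r_xh[-2] = x[2]*h[0] + x[3]*h[1] = 0
  r_xh[-1] = x[1]*h[0] + x[2]*h[1] + x[3]*h[2] = -12
  r_xh[0] = x[0]*h[0] + x[1]*h[1] + x[2]*h[2] + x[3]*h[3] = -21
  r_xh[1] = x[0]*h[1] + x[1]*h[2] + x[2]*h[3] = 6
  r_xh[2] = x[0]*h[2] + x[1]*h[3] = 11
  r_xh[3] = x[0]*h[3] = -3
r_xh = [9, 0, -12, -21, 6, 11, -3] (for k = -3, ..., 3)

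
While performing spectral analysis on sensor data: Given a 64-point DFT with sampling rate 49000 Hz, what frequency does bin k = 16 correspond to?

The frequency of DFT bin k is: f_k = k * f_s / N
f_16 = 16 * 49000 / 64 = 12250 Hz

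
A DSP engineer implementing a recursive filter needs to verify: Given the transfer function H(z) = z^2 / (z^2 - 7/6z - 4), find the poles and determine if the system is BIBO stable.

Poles are roots of the denominator: z^2 - 7/6z - 4 = 0.
Quadratic formula: z = [-(-7/6) +/- sqrt((-7/6)^2 - 4*(-4))] / 2
Discriminant = 49/36 + 16 = 625/36; sqrt = 25/6.
z = (7/6 +/- 25/6) / 2 => z = 8/3 or z = -3/2.
|p1| = 8/3, |p2| = 3/2.
For BIBO stability, all poles must lie inside the unit circle (|p| < 1).
System is UNSTABLE since at least one |p| >= 1.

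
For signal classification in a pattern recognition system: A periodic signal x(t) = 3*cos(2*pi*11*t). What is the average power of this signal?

Average power of A*cos(wt) is A^2/2.
P = 3^2 / 2 = 9/2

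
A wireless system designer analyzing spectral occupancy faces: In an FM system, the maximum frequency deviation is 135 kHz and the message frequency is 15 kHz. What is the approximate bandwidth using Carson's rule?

Carson's rule: BW = 2*(delta_f + f_m)
= 2*(135 + 15) kHz = 300 kHz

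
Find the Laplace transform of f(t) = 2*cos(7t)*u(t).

Standard pair: cos(wt)*u(t) <-> s/(s^2+w^2)
With w = 7: L{2*cos(7t)*u(t)} = 2s/(s^2+49)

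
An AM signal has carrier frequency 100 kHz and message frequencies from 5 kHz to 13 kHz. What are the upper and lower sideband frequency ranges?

Upper sideband (USB) = fc + [fm_low, fm_high] = 100 + [5, 13] = [105, 113] kHz
Lower sideband (LSB) = fc - [fm_high, fm_low] = 100 - [13, 5] = [87, 95] kHz
Total occupied spectrum: 87 kHz to 113 kHz (plus carrier at 100 kHz)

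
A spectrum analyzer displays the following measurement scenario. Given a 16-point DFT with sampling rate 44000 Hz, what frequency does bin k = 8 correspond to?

The frequency of DFT bin k is: f_k = k * f_s / N
f_8 = 8 * 44000 / 16 = 22000 Hz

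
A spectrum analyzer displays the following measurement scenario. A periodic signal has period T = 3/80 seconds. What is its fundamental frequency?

The fundamental frequency is the reciprocal of the period.
f = 1/T = 1/(3/80) = 80/3 Hz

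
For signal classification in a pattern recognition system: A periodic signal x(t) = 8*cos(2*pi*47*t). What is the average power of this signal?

Average power of A*cos(wt) is A^2/2.
P = 8^2 / 2 = 64/2 = 32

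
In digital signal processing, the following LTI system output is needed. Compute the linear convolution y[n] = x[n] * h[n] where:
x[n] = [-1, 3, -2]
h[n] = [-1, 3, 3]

y[n] = sum_k x[k]*h[n-k]. Output length = len(x) + len(h) - 1 = 3 + 3 - 1 = 5.
y[0] = -1*-1 = 1
y[1] = 3*-1 + -1*3 = -6
y[2] = -2*-1 + 3*3 + -1*3 = 8
y[3] = -2*3 + 3*3 = 3
y[4] = -2*3 = -6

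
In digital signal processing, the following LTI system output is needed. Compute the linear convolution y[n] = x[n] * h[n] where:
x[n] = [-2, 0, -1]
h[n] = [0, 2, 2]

y[n] = sum_k x[k]*h[n-k]. Output length = len(x) + len(h) - 1 = 3 + 3 - 1 = 5.
y[0] = -2*0 = 0
y[1] = 0*0 + -2*2 = -4
y[2] = -1*0 + 0*2 + -2*2 = -4
y[3] = -1*2 + 0*2 = -2
y[4] = -1*2 = -2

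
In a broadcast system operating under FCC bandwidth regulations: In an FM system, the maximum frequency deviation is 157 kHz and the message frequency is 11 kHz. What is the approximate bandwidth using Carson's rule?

Carson's rule: BW = 2*(delta_f + f_m)
= 2*(157 + 11) kHz = 336 kHz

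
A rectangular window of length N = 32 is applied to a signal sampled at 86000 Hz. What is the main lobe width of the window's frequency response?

For a rectangular window of length N,
the main lobe width in frequency is 2*f_s/N.
= 2*86000/32 = 5375 Hz
This determines the minimum frequency separation for resolving two sinusoids.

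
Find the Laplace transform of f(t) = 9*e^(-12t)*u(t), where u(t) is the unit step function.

Standard Laplace transform pair:
e^(-at)*u(t) <-> 1/(s+a)
With a = 12: L{9*e^(-12t)*u(t)} = 9/(s+12), ROC: Re(s) > -12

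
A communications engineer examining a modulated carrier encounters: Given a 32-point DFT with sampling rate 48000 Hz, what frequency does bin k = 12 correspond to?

The frequency of DFT bin k is: f_k = k * f_s / N
f_12 = 12 * 48000 / 32 = 18000 Hz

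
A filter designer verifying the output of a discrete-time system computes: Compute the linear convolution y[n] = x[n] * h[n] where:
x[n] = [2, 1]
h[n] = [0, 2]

y[n] = sum_k x[k]*h[n-k]. Output length = len(x) + len(h) - 1 = 2 + 2 - 1 = 3.
y[0] = 2*0 = 0
y[1] = 1*0 + 2*2 = 4
y[2] = 1*2 = 2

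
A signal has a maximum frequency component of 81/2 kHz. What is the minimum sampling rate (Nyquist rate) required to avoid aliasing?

By the Nyquist-Shannon sampling theorem,
the minimum sampling rate (Nyquist rate) must be at least 2 * f_max.
Nyquist rate = 2 * 81/2 kHz = 81 kHz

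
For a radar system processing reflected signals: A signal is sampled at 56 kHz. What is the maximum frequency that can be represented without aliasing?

The maximum frequency that can be represented without aliasing
is the Nyquist frequency: f_max = f_s / 2 = 56 kHz / 2 = 28 kHz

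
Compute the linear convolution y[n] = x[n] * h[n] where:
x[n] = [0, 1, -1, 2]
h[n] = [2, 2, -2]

y[n] = sum_k x[k]*h[n-k]. Output length = len(x) + len(h) - 1 = 4 + 3 - 1 = 6.
y[0] = 0*2 = 0
y[1] = 1*2 + 0*2 = 2
y[2] = -1*2 + 1*2 + 0*-2 = 0
y[3] = 2*2 + -1*2 + 1*-2 = 0
y[4] = 2*2 + -1*-2 = 6
y[5] = 2*-2 = -4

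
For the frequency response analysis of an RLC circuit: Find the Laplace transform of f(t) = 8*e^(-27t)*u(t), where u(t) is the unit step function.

Standard Laplace transform pair:
e^(-at)*u(t) <-> 1/(s+a)
With a = 27: L{8*e^(-27t)*u(t)} = 8/(s+27), ROC: Re(s) > -27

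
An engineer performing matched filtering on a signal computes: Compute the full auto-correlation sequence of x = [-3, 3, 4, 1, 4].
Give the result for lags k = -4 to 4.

r_xx[k] = sum_m x[m]*x[m+k], indexed from 0, for k = -4 to 4:
  r_xx[-4] = x[4]*x[0] = -12
  r_xx[-3] = x[3]*x[0] + x[4]*x[1] = 9
  r_xx[-2] = x[2]*x[0] + x[3]*x[1] + x[4]*x[2] = 7
  r_xx[-1] = x[1]*x[0] + x[2]*x[1] + x[3]*x[2] + x[4]*x[3] = 11
  r_xx[0] = x[0]*x[0] + x[1]*x[1] + x[2]*x[2] + x[3]*x[3] + x[4]*x[4] = 51
  r_xx[1] = x[0]*x[1] + x[1]*x[2] + x[2]*x[3] + x[3]*x[4] = 11
  r_xx[2] = x[0]*x[2] + x[1]*x[3] + x[2]*x[4] = 7
  r_xx[3] = x[0]*x[3] + x[1]*x[4] = 9
  r_xx[4] = x[0]*x[4] = -12
r_xx = [-12, 9, 7, 11, 51, 11, 7, 9, -12]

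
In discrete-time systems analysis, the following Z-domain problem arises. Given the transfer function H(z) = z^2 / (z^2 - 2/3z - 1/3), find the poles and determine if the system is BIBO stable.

Poles are roots of the denominator: z^2 - 2/3z - 1/3 = 0.
Quadratic formula: z = [-(-2/3) +/- sqrt((-2/3)^2 - 4*(-1/3))] / 2
Discriminant = 4/9 + 4/3 = 16/9; sqrt = 4/3.
z = (2/3 +/- 4/3) / 2 => z = 1 or z = -1/3.
|p1| = 1, |p2| = 1/3.
For BIBO stability, all poles must lie inside the unit circle (|p| < 1).
System is UNSTABLE since at least one |p| >= 1.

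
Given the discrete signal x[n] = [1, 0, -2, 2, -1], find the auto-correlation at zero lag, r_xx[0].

The auto-correlation at zero lag r_xx[0] equals the signal energy.
r_xx[0] = sum of x[n]^2 = 1^2 + 0^2 + (-2)^2 + 2^2 + (-1)^2
= 1 + 0 + 4 + 4 + 1 = 10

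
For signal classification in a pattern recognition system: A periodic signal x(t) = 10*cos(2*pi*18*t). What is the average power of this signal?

Average power of A*cos(wt) is A^2/2.
P = 10^2 / 2 = 100/2 = 50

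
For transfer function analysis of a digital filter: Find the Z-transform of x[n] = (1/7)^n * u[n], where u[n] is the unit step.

The Z-transform of a^n * u[n] is z/(z-a) for |z| > |a|.
Here a = 1/7, so X(z) = z/(z - (1/7)) = 7z/(7z - 1)
ROC: |z| > 1/7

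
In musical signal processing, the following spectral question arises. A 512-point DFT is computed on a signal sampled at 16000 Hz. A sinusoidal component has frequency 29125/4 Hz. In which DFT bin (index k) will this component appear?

DFT frequency resolution = f_s/N = 16000/512 = 125/4 Hz
Bin index k = f_signal / resolution = 29125/4 / 125/4 = 233
The signal frequency 29125/4 Hz falls in DFT bin k = 233.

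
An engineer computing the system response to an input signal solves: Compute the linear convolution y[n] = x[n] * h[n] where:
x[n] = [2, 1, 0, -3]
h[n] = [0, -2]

y[n] = sum_k x[k]*h[n-k]. Output length = len(x) + len(h) - 1 = 4 + 2 - 1 = 5.
y[0] = 2*0 = 0
y[1] = 1*0 + 2*-2 = -4
y[2] = 0*0 + 1*-2 = -2
y[3] = -3*0 + 0*-2 = 0
y[4] = -3*-2 = 6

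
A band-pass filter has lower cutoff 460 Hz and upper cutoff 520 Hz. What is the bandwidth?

Bandwidth = f_high - f_low
= 520 Hz - 460 Hz = 60 Hz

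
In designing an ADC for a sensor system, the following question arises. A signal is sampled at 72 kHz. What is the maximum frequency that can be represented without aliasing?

The maximum frequency that can be represented without aliasing
is the Nyquist frequency: f_max = f_s / 2 = 72 kHz / 2 = 36 kHz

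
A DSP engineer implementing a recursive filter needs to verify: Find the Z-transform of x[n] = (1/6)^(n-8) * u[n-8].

Time-shifting property: if X(z) = Z{x[n]}, then Z{x[n-d]} = z^(-d) * X(z)
X(z) = z/(z - 1/6) for x[n] = (1/6)^n * u[n]
Z{x[n-8]} = z^(-8) * z/(z - 1/6) = z^(-7)/(z - 1/6)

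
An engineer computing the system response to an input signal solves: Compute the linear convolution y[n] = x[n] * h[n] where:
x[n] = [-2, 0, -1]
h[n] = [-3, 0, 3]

y[n] = sum_k x[k]*h[n-k]. Output length = len(x) + len(h) - 1 = 3 + 3 - 1 = 5.
y[0] = -2*-3 = 6
y[1] = 0*-3 + -2*0 = 0
y[2] = -1*-3 + 0*0 + -2*3 = -3
y[3] = -1*0 + 0*3 = 0
y[4] = -1*3 = -3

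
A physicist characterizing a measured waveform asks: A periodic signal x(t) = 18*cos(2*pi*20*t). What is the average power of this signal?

Average power of A*cos(wt) is A^2/2.
P = 18^2 / 2 = 324/2 = 162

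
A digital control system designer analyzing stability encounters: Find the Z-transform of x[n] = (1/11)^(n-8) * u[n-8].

Time-shifting property: if X(z) = Z{x[n]}, then Z{x[n-d]} = z^(-d) * X(z)
X(z) = z/(z - 1/11) for x[n] = (1/11)^n * u[n]
Z{x[n-8]} = z^(-8) * z/(z - 1/11) = z^(-7)/(z - 1/11)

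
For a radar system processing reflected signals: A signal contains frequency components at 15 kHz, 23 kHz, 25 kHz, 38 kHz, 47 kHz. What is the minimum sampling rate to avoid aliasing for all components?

The highest frequency component is f_max = 47 kHz.
Nyquist rate = 2 * f_max = 2 * 47 kHz = 94 kHz.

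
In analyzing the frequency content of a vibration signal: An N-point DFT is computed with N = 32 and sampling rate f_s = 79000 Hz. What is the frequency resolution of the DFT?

DFT frequency resolution = f_s / N
= 79000 / 32 = 9875/4 Hz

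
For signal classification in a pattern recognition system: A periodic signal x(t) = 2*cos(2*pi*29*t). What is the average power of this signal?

Average power of A*cos(wt) is A^2/2.
P = 2^2 / 2 = 4/2 = 2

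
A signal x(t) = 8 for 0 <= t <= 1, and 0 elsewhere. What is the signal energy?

Energy = integral of |x(t)|^2 dt over the signal duration
= 8^2 * 1 = 64 * 1 = 64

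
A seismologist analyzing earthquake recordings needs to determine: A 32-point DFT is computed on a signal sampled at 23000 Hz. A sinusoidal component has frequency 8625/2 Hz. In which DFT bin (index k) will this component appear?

DFT frequency resolution = f_s/N = 23000/32 = 2875/4 Hz
Bin index k = f_signal / resolution = 8625/2 / 2875/4 = 6
The signal frequency 8625/2 Hz falls in DFT bin k = 6.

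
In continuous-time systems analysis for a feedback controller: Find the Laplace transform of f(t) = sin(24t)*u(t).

Standard pair: sin(wt)*u(t) <-> w/(s^2+w^2)
With w = 24: L{sin(24t)*u(t)} = 24/(s^2+576)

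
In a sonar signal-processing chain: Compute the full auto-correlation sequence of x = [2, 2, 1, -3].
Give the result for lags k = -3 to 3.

r_xx[k] = sum_m x[m]*x[m+k], indexed from 0, for k = -3 to 3:
  r_xx[-3] = x[3]*x[0] = -6
  r_xx[-2] = x[2]*x[0] + x[3]*x[1] = -4
  r_xx[-1] = x[1]*x[0] + x[2]*x[1] + x[3]*x[2] = 3
  r_xx[0] = x[0]*x[0] + x[1]*x[1] + x[2]*x[2] + x[3]*x[3] = 18
  r_xx[1] = x[0]*x[1] + x[1]*x[2] + x[2]*x[3] = 3
  r_xx[2] = x[0]*x[2] + x[1]*x[3] = -4
  r_xx[3] = x[0]*x[3] = -6
r_xx = [-6, -4, 3, 18, 3, -4, -6]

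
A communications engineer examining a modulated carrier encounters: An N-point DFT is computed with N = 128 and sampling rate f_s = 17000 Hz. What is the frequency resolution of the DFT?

DFT frequency resolution = f_s / N
= 17000 / 128 = 2125/16 Hz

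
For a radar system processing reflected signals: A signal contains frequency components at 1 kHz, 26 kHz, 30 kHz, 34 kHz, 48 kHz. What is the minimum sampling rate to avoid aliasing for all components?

The highest frequency component is f_max = 48 kHz.
Nyquist rate = 2 * f_max = 2 * 48 kHz = 96 kHz.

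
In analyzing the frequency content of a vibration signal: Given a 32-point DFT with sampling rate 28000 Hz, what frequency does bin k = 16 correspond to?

The frequency of DFT bin k is: f_k = k * f_s / N
f_16 = 16 * 28000 / 32 = 14000 Hz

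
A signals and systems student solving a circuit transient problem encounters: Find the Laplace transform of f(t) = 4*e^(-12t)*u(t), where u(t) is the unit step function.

Standard Laplace transform pair:
e^(-at)*u(t) <-> 1/(s+a)
With a = 12: L{4*e^(-12t)*u(t)} = 4/(s+12), ROC: Re(s) > -12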